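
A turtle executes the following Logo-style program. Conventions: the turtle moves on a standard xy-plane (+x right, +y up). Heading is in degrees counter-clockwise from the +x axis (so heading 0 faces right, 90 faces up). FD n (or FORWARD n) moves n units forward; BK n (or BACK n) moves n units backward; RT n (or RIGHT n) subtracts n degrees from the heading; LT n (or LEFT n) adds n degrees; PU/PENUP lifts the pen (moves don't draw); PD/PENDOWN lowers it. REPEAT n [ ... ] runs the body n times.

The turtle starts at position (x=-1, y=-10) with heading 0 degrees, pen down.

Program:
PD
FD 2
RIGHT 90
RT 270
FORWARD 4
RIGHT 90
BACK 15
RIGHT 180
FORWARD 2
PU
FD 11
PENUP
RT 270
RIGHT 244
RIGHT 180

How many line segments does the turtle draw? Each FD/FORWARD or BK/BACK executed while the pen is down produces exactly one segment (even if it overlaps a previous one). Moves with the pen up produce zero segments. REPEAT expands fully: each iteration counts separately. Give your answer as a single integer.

Executing turtle program step by step:
Start: pos=(-1,-10), heading=0, pen down
PD: pen down
FD 2: (-1,-10) -> (1,-10) [heading=0, draw]
RT 90: heading 0 -> 270
RT 270: heading 270 -> 0
FD 4: (1,-10) -> (5,-10) [heading=0, draw]
RT 90: heading 0 -> 270
BK 15: (5,-10) -> (5,5) [heading=270, draw]
RT 180: heading 270 -> 90
FD 2: (5,5) -> (5,7) [heading=90, draw]
PU: pen up
FD 11: (5,7) -> (5,18) [heading=90, move]
PU: pen up
RT 270: heading 90 -> 180
RT 244: heading 180 -> 296
RT 180: heading 296 -> 116
Final: pos=(5,18), heading=116, 4 segment(s) drawn
Segments drawn: 4

Answer: 4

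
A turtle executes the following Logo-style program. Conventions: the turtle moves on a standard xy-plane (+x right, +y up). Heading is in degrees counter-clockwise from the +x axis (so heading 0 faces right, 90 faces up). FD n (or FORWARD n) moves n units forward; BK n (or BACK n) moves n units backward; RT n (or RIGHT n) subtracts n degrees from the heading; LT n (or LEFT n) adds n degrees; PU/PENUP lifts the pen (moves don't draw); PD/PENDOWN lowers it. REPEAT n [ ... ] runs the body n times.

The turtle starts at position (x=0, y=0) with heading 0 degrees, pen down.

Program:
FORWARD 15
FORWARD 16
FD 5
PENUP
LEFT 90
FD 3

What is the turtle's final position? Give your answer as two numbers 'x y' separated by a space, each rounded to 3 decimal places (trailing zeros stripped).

Executing turtle program step by step:
Start: pos=(0,0), heading=0, pen down
FD 15: (0,0) -> (15,0) [heading=0, draw]
FD 16: (15,0) -> (31,0) [heading=0, draw]
FD 5: (31,0) -> (36,0) [heading=0, draw]
PU: pen up
LT 90: heading 0 -> 90
FD 3: (36,0) -> (36,3) [heading=90, move]
Final: pos=(36,3), heading=90, 3 segment(s) drawn

Answer: 36 3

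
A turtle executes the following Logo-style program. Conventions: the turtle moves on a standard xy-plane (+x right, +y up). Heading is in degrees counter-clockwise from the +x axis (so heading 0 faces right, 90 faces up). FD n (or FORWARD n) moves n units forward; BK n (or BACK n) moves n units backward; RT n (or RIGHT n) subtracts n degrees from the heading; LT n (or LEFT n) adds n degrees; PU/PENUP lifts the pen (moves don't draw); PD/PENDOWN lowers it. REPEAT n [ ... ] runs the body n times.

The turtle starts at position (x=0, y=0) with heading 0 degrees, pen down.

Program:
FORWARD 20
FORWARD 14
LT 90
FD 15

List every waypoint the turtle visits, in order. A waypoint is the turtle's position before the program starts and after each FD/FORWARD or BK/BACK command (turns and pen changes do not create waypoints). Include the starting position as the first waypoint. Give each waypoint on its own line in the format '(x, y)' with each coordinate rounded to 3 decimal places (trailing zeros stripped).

Answer: (0, 0)
(20, 0)
(34, 0)
(34, 15)

Derivation:
Executing turtle program step by step:
Start: pos=(0,0), heading=0, pen down
FD 20: (0,0) -> (20,0) [heading=0, draw]
FD 14: (20,0) -> (34,0) [heading=0, draw]
LT 90: heading 0 -> 90
FD 15: (34,0) -> (34,15) [heading=90, draw]
Final: pos=(34,15), heading=90, 3 segment(s) drawn
Waypoints (4 total):
(0, 0)
(20, 0)
(34, 0)
(34, 15)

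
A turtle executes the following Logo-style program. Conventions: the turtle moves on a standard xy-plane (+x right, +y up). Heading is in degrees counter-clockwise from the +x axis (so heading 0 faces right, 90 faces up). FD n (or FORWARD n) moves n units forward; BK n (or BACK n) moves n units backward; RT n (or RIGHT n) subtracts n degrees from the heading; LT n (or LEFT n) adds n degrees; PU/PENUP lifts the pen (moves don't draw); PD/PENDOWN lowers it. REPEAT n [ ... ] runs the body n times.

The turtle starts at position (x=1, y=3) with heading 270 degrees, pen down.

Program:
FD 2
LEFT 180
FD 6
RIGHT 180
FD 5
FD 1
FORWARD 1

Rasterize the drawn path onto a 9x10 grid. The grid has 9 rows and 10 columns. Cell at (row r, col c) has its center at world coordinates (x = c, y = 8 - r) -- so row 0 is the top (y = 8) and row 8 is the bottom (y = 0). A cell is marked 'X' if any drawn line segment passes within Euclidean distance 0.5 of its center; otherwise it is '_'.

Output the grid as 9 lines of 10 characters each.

Answer: __________
_X________
_X________
_X________
_X________
_X________
_X________
_X________
_X________

Derivation:
Segment 0: (1,3) -> (1,1)
Segment 1: (1,1) -> (1,7)
Segment 2: (1,7) -> (1,2)
Segment 3: (1,2) -> (1,1)
Segment 4: (1,1) -> (1,0)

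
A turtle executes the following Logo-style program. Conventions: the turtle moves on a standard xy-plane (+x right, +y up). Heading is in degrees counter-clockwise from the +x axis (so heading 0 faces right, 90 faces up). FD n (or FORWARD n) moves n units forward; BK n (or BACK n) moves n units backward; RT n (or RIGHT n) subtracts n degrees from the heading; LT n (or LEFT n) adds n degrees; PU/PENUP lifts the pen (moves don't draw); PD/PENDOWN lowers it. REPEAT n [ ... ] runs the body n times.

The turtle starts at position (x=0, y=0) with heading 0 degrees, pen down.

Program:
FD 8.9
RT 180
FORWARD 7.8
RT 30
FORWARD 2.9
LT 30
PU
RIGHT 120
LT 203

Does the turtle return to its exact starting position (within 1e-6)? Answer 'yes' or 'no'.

Executing turtle program step by step:
Start: pos=(0,0), heading=0, pen down
FD 8.9: (0,0) -> (8.9,0) [heading=0, draw]
RT 180: heading 0 -> 180
FD 7.8: (8.9,0) -> (1.1,0) [heading=180, draw]
RT 30: heading 180 -> 150
FD 2.9: (1.1,0) -> (-1.411,1.45) [heading=150, draw]
LT 30: heading 150 -> 180
PU: pen up
RT 120: heading 180 -> 60
LT 203: heading 60 -> 263
Final: pos=(-1.411,1.45), heading=263, 3 segment(s) drawn

Start position: (0, 0)
Final position: (-1.411, 1.45)
Distance = 2.024; >= 1e-6 -> NOT closed

Answer: no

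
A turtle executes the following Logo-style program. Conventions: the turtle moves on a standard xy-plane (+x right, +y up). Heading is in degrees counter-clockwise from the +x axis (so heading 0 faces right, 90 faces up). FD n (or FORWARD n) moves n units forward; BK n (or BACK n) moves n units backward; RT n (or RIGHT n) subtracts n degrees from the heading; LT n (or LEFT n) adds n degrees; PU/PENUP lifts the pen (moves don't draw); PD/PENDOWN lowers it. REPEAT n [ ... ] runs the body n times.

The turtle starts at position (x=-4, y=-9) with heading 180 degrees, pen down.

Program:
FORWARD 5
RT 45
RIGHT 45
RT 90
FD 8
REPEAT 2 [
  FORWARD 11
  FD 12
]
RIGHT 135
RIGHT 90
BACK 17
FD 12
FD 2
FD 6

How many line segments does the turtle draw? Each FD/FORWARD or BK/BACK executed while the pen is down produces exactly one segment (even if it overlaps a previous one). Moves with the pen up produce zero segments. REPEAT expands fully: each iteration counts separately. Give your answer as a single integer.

Executing turtle program step by step:
Start: pos=(-4,-9), heading=180, pen down
FD 5: (-4,-9) -> (-9,-9) [heading=180, draw]
RT 45: heading 180 -> 135
RT 45: heading 135 -> 90
RT 90: heading 90 -> 0
FD 8: (-9,-9) -> (-1,-9) [heading=0, draw]
REPEAT 2 [
  -- iteration 1/2 --
  FD 11: (-1,-9) -> (10,-9) [heading=0, draw]
  FD 12: (10,-9) -> (22,-9) [heading=0, draw]
  -- iteration 2/2 --
  FD 11: (22,-9) -> (33,-9) [heading=0, draw]
  FD 12: (33,-9) -> (45,-9) [heading=0, draw]
]
RT 135: heading 0 -> 225
RT 90: heading 225 -> 135
BK 17: (45,-9) -> (57.021,-21.021) [heading=135, draw]
FD 12: (57.021,-21.021) -> (48.536,-12.536) [heading=135, draw]
FD 2: (48.536,-12.536) -> (47.121,-11.121) [heading=135, draw]
FD 6: (47.121,-11.121) -> (42.879,-6.879) [heading=135, draw]
Final: pos=(42.879,-6.879), heading=135, 10 segment(s) drawn
Segments drawn: 10

Answer: 10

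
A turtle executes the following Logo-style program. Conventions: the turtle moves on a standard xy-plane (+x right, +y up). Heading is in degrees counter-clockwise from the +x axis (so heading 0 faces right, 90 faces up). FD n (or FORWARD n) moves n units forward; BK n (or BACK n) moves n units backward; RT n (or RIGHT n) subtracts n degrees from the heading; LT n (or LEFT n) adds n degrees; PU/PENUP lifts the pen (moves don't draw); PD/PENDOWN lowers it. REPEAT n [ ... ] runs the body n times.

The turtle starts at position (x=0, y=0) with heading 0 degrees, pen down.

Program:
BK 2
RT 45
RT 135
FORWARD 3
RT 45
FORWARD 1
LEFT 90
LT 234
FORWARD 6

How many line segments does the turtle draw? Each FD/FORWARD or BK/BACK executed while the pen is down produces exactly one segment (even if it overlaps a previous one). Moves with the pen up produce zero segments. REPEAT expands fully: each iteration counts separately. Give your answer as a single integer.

Executing turtle program step by step:
Start: pos=(0,0), heading=0, pen down
BK 2: (0,0) -> (-2,0) [heading=0, draw]
RT 45: heading 0 -> 315
RT 135: heading 315 -> 180
FD 3: (-2,0) -> (-5,0) [heading=180, draw]
RT 45: heading 180 -> 135
FD 1: (-5,0) -> (-5.707,0.707) [heading=135, draw]
LT 90: heading 135 -> 225
LT 234: heading 225 -> 99
FD 6: (-5.707,0.707) -> (-6.646,6.633) [heading=99, draw]
Final: pos=(-6.646,6.633), heading=99, 4 segment(s) drawn
Segments drawn: 4

Answer: 4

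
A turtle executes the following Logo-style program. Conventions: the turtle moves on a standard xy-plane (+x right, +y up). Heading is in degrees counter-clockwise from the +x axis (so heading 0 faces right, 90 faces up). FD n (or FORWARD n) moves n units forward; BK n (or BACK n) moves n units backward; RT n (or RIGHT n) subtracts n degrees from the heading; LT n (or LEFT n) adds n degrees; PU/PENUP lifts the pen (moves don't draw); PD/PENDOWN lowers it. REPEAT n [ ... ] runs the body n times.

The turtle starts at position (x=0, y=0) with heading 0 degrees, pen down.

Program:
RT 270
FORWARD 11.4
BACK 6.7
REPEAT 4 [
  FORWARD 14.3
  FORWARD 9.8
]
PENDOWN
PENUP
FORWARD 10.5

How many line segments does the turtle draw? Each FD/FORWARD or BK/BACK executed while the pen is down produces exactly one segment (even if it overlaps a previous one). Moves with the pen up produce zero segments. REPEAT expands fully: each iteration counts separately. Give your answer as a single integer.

Answer: 10

Derivation:
Executing turtle program step by step:
Start: pos=(0,0), heading=0, pen down
RT 270: heading 0 -> 90
FD 11.4: (0,0) -> (0,11.4) [heading=90, draw]
BK 6.7: (0,11.4) -> (0,4.7) [heading=90, draw]
REPEAT 4 [
  -- iteration 1/4 --
  FD 14.3: (0,4.7) -> (0,19) [heading=90, draw]
  FD 9.8: (0,19) -> (0,28.8) [heading=90, draw]
  -- iteration 2/4 --
  FD 14.3: (0,28.8) -> (0,43.1) [heading=90, draw]
  FD 9.8: (0,43.1) -> (0,52.9) [heading=90, draw]
  -- iteration 3/4 --
  FD 14.3: (0,52.9) -> (0,67.2) [heading=90, draw]
  FD 9.8: (0,67.2) -> (0,77) [heading=90, draw]
  -- iteration 4/4 --
  FD 14.3: (0,77) -> (0,91.3) [heading=90, draw]
  FD 9.8: (0,91.3) -> (0,101.1) [heading=90, draw]
]
PD: pen down
PU: pen up
FD 10.5: (0,101.1) -> (0,111.6) [heading=90, move]
Final: pos=(0,111.6), heading=90, 10 segment(s) drawn
Segments drawn: 10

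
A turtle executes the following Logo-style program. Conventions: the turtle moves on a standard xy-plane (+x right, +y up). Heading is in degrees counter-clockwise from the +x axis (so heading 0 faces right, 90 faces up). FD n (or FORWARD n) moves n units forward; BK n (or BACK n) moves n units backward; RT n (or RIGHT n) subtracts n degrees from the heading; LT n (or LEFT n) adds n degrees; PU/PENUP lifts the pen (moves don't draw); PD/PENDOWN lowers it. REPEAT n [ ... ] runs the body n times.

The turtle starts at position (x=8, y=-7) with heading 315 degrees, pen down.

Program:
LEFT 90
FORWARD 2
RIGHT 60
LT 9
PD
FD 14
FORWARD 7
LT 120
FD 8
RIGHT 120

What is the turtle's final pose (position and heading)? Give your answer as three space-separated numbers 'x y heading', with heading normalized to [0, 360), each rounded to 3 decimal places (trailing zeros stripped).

Answer: 27.045 -0.473 354

Derivation:
Executing turtle program step by step:
Start: pos=(8,-7), heading=315, pen down
LT 90: heading 315 -> 45
FD 2: (8,-7) -> (9.414,-5.586) [heading=45, draw]
RT 60: heading 45 -> 345
LT 9: heading 345 -> 354
PD: pen down
FD 14: (9.414,-5.586) -> (23.338,-7.049) [heading=354, draw]
FD 7: (23.338,-7.049) -> (30.299,-7.781) [heading=354, draw]
LT 120: heading 354 -> 114
FD 8: (30.299,-7.781) -> (27.045,-0.473) [heading=114, draw]
RT 120: heading 114 -> 354
Final: pos=(27.045,-0.473), heading=354, 4 segment(s) drawn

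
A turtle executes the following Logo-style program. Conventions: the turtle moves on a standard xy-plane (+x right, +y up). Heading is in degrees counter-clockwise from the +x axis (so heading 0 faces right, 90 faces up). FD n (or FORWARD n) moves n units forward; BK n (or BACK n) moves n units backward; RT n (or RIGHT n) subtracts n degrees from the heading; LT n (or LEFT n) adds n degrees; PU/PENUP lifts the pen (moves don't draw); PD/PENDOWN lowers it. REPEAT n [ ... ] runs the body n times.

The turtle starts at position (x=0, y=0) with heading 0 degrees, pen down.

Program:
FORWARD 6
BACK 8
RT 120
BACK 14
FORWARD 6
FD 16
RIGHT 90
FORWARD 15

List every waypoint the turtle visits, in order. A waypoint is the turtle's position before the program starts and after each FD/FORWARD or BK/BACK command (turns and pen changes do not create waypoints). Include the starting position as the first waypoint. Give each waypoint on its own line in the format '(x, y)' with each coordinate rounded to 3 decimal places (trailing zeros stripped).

Answer: (0, 0)
(6, 0)
(-2, 0)
(5, 12.124)
(2, 6.928)
(-6, -6.928)
(-18.99, 0.572)

Derivation:
Executing turtle program step by step:
Start: pos=(0,0), heading=0, pen down
FD 6: (0,0) -> (6,0) [heading=0, draw]
BK 8: (6,0) -> (-2,0) [heading=0, draw]
RT 120: heading 0 -> 240
BK 14: (-2,0) -> (5,12.124) [heading=240, draw]
FD 6: (5,12.124) -> (2,6.928) [heading=240, draw]
FD 16: (2,6.928) -> (-6,-6.928) [heading=240, draw]
RT 90: heading 240 -> 150
FD 15: (-6,-6.928) -> (-18.99,0.572) [heading=150, draw]
Final: pos=(-18.99,0.572), heading=150, 6 segment(s) drawn
Waypoints (7 total):
(0, 0)
(6, 0)
(-2, 0)
(5, 12.124)
(2, 6.928)
(-6, -6.928)
(-18.99, 0.572)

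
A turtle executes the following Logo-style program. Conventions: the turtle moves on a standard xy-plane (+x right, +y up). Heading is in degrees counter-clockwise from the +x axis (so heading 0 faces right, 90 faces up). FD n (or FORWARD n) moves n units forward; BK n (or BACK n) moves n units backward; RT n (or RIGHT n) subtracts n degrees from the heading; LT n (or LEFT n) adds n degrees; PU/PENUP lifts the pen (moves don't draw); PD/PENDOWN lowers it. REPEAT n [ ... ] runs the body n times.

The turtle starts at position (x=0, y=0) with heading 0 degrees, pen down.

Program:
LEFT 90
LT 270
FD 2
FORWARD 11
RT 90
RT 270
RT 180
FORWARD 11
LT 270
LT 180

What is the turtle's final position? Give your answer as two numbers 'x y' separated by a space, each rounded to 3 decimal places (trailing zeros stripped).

Answer: 2 0

Derivation:
Executing turtle program step by step:
Start: pos=(0,0), heading=0, pen down
LT 90: heading 0 -> 90
LT 270: heading 90 -> 0
FD 2: (0,0) -> (2,0) [heading=0, draw]
FD 11: (2,0) -> (13,0) [heading=0, draw]
RT 90: heading 0 -> 270
RT 270: heading 270 -> 0
RT 180: heading 0 -> 180
FD 11: (13,0) -> (2,0) [heading=180, draw]
LT 270: heading 180 -> 90
LT 180: heading 90 -> 270
Final: pos=(2,0), heading=270, 3 segment(s) drawn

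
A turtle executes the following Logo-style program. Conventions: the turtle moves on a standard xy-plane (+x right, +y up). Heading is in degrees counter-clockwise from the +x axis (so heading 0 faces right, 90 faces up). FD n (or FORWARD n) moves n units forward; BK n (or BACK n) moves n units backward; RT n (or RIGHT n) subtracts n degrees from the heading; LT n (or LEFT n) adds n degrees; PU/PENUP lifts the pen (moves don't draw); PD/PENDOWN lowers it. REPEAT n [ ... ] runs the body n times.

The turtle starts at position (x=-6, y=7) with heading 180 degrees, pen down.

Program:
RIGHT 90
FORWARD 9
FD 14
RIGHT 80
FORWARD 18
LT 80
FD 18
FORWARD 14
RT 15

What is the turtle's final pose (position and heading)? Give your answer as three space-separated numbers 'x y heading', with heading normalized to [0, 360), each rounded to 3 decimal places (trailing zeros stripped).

Executing turtle program step by step:
Start: pos=(-6,7), heading=180, pen down
RT 90: heading 180 -> 90
FD 9: (-6,7) -> (-6,16) [heading=90, draw]
FD 14: (-6,16) -> (-6,30) [heading=90, draw]
RT 80: heading 90 -> 10
FD 18: (-6,30) -> (11.727,33.126) [heading=10, draw]
LT 80: heading 10 -> 90
FD 18: (11.727,33.126) -> (11.727,51.126) [heading=90, draw]
FD 14: (11.727,51.126) -> (11.727,65.126) [heading=90, draw]
RT 15: heading 90 -> 75
Final: pos=(11.727,65.126), heading=75, 5 segment(s) drawn

Answer: 11.727 65.126 75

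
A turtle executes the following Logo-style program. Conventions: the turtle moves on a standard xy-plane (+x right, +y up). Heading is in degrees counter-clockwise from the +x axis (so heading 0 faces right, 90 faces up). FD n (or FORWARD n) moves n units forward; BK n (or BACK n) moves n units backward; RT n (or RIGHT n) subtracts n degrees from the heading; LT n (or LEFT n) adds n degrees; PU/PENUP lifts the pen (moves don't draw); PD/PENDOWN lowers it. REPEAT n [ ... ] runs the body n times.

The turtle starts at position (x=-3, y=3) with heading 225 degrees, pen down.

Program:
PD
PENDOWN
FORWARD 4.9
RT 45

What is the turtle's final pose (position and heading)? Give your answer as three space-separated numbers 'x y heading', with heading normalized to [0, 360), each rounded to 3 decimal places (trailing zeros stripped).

Answer: -6.465 -0.465 180

Derivation:
Executing turtle program step by step:
Start: pos=(-3,3), heading=225, pen down
PD: pen down
PD: pen down
FD 4.9: (-3,3) -> (-6.465,-0.465) [heading=225, draw]
RT 45: heading 225 -> 180
Final: pos=(-6.465,-0.465), heading=180, 1 segment(s) drawn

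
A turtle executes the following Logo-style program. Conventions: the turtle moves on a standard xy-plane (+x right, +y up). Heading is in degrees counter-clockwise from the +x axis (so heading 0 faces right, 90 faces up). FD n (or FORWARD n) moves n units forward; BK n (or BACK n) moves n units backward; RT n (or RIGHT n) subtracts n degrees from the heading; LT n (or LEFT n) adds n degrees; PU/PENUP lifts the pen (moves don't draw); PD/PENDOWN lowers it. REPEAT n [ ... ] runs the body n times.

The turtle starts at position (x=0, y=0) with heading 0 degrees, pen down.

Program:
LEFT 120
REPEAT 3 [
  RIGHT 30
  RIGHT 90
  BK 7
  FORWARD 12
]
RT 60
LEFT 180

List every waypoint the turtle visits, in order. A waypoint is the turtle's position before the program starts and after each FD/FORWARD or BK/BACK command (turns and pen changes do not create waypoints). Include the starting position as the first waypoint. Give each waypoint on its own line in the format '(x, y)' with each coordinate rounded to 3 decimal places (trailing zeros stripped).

Executing turtle program step by step:
Start: pos=(0,0), heading=0, pen down
LT 120: heading 0 -> 120
REPEAT 3 [
  -- iteration 1/3 --
  RT 30: heading 120 -> 90
  RT 90: heading 90 -> 0
  BK 7: (0,0) -> (-7,0) [heading=0, draw]
  FD 12: (-7,0) -> (5,0) [heading=0, draw]
  -- iteration 2/3 --
  RT 30: heading 0 -> 330
  RT 90: heading 330 -> 240
  BK 7: (5,0) -> (8.5,6.062) [heading=240, draw]
  FD 12: (8.5,6.062) -> (2.5,-4.33) [heading=240, draw]
  -- iteration 3/3 --
  RT 30: heading 240 -> 210
  RT 90: heading 210 -> 120
  BK 7: (2.5,-4.33) -> (6,-10.392) [heading=120, draw]
  FD 12: (6,-10.392) -> (0,0) [heading=120, draw]
]
RT 60: heading 120 -> 60
LT 180: heading 60 -> 240
Final: pos=(0,0), heading=240, 6 segment(s) drawn
Waypoints (7 total):
(0, 0)
(-7, 0)
(5, 0)
(8.5, 6.062)
(2.5, -4.33)
(6, -10.392)
(0, 0)

Answer: (0, 0)
(-7, 0)
(5, 0)
(8.5, 6.062)
(2.5, -4.33)
(6, -10.392)
(0, 0)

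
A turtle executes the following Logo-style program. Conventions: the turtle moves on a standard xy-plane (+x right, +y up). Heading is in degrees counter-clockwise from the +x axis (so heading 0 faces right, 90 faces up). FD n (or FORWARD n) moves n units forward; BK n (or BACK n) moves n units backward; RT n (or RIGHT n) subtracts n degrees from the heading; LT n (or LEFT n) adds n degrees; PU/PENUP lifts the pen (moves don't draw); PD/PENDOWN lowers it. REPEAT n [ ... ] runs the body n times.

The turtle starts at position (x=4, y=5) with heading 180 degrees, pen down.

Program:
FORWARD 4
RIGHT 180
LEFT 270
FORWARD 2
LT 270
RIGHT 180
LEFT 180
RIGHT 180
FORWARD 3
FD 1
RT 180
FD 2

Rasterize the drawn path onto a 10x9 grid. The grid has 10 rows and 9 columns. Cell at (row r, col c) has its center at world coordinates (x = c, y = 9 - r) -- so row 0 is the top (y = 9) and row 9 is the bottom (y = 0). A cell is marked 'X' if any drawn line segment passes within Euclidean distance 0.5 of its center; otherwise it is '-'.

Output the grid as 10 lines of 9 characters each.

Segment 0: (4,5) -> (0,5)
Segment 1: (0,5) -> (-0,3)
Segment 2: (-0,3) -> (3,3)
Segment 3: (3,3) -> (4,3)
Segment 4: (4,3) -> (2,3)

Answer: ---------
---------
---------
---------
XXXXX----
X--------
XXXXX----
---------
---------
---------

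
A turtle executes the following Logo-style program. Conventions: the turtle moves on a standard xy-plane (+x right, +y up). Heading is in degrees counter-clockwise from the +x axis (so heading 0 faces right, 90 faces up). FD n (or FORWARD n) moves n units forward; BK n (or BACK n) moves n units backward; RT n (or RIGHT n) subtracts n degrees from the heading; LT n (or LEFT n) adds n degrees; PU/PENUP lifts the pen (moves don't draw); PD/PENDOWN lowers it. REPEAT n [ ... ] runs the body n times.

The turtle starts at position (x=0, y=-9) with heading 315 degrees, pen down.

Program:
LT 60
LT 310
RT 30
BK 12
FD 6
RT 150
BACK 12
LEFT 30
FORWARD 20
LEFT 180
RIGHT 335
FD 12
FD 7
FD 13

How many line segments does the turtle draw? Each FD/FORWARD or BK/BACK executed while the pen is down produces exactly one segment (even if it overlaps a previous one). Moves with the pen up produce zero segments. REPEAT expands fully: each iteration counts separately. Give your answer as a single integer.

Answer: 7

Derivation:
Executing turtle program step by step:
Start: pos=(0,-9), heading=315, pen down
LT 60: heading 315 -> 15
LT 310: heading 15 -> 325
RT 30: heading 325 -> 295
BK 12: (0,-9) -> (-5.071,1.876) [heading=295, draw]
FD 6: (-5.071,1.876) -> (-2.536,-3.562) [heading=295, draw]
RT 150: heading 295 -> 145
BK 12: (-2.536,-3.562) -> (7.294,-10.445) [heading=145, draw]
LT 30: heading 145 -> 175
FD 20: (7.294,-10.445) -> (-12.63,-8.702) [heading=175, draw]
LT 180: heading 175 -> 355
RT 335: heading 355 -> 20
FD 12: (-12.63,-8.702) -> (-1.353,-4.598) [heading=20, draw]
FD 7: (-1.353,-4.598) -> (5.224,-2.204) [heading=20, draw]
FD 13: (5.224,-2.204) -> (17.44,2.243) [heading=20, draw]
Final: pos=(17.44,2.243), heading=20, 7 segment(s) drawn
Segments drawn: 7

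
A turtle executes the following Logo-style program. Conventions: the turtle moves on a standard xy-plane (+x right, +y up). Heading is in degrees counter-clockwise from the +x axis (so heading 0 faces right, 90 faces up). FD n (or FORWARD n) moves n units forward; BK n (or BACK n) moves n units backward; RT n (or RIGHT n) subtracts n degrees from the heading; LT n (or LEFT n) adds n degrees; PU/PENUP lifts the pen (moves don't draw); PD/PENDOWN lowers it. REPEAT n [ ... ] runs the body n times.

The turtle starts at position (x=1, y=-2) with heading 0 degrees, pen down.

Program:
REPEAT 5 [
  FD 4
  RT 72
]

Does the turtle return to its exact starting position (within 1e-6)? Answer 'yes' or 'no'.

Answer: yes

Derivation:
Executing turtle program step by step:
Start: pos=(1,-2), heading=0, pen down
REPEAT 5 [
  -- iteration 1/5 --
  FD 4: (1,-2) -> (5,-2) [heading=0, draw]
  RT 72: heading 0 -> 288
  -- iteration 2/5 --
  FD 4: (5,-2) -> (6.236,-5.804) [heading=288, draw]
  RT 72: heading 288 -> 216
  -- iteration 3/5 --
  FD 4: (6.236,-5.804) -> (3,-8.155) [heading=216, draw]
  RT 72: heading 216 -> 144
  -- iteration 4/5 --
  FD 4: (3,-8.155) -> (-0.236,-5.804) [heading=144, draw]
  RT 72: heading 144 -> 72
  -- iteration 5/5 --
  FD 4: (-0.236,-5.804) -> (1,-2) [heading=72, draw]
  RT 72: heading 72 -> 0
]
Final: pos=(1,-2), heading=0, 5 segment(s) drawn

Start position: (1, -2)
Final position: (1, -2)
Distance = 0; < 1e-6 -> CLOSED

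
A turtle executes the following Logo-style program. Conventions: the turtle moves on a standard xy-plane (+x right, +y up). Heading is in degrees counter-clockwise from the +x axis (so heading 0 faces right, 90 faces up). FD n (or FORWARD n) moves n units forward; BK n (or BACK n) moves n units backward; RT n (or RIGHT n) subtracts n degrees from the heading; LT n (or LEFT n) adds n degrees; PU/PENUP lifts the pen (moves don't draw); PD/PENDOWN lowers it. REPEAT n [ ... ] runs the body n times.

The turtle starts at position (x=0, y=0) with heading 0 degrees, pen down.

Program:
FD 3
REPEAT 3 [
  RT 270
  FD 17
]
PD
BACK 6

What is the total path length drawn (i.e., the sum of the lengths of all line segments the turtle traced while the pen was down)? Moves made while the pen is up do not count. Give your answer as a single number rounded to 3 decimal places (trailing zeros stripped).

Answer: 60

Derivation:
Executing turtle program step by step:
Start: pos=(0,0), heading=0, pen down
FD 3: (0,0) -> (3,0) [heading=0, draw]
REPEAT 3 [
  -- iteration 1/3 --
  RT 270: heading 0 -> 90
  FD 17: (3,0) -> (3,17) [heading=90, draw]
  -- iteration 2/3 --
  RT 270: heading 90 -> 180
  FD 17: (3,17) -> (-14,17) [heading=180, draw]
  -- iteration 3/3 --
  RT 270: heading 180 -> 270
  FD 17: (-14,17) -> (-14,0) [heading=270, draw]
]
PD: pen down
BK 6: (-14,0) -> (-14,6) [heading=270, draw]
Final: pos=(-14,6), heading=270, 5 segment(s) drawn

Segment lengths:
  seg 1: (0,0) -> (3,0), length = 3
  seg 2: (3,0) -> (3,17), length = 17
  seg 3: (3,17) -> (-14,17), length = 17
  seg 4: (-14,17) -> (-14,0), length = 17
  seg 5: (-14,0) -> (-14,6), length = 6
Total = 60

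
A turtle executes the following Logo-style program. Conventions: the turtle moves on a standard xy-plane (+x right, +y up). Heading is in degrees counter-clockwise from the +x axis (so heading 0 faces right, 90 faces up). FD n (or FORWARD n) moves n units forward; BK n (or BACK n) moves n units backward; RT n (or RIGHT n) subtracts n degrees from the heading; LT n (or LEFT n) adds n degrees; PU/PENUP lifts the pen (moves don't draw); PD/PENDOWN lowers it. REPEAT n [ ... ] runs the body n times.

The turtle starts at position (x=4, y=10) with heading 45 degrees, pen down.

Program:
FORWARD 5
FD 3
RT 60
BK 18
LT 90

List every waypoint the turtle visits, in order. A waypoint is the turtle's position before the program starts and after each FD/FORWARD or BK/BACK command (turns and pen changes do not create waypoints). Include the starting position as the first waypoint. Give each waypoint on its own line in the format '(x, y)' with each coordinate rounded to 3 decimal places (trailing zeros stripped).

Executing turtle program step by step:
Start: pos=(4,10), heading=45, pen down
FD 5: (4,10) -> (7.536,13.536) [heading=45, draw]
FD 3: (7.536,13.536) -> (9.657,15.657) [heading=45, draw]
RT 60: heading 45 -> 345
BK 18: (9.657,15.657) -> (-7.73,20.316) [heading=345, draw]
LT 90: heading 345 -> 75
Final: pos=(-7.73,20.316), heading=75, 3 segment(s) drawn
Waypoints (4 total):
(4, 10)
(7.536, 13.536)
(9.657, 15.657)
(-7.73, 20.316)

Answer: (4, 10)
(7.536, 13.536)
(9.657, 15.657)
(-7.73, 20.316)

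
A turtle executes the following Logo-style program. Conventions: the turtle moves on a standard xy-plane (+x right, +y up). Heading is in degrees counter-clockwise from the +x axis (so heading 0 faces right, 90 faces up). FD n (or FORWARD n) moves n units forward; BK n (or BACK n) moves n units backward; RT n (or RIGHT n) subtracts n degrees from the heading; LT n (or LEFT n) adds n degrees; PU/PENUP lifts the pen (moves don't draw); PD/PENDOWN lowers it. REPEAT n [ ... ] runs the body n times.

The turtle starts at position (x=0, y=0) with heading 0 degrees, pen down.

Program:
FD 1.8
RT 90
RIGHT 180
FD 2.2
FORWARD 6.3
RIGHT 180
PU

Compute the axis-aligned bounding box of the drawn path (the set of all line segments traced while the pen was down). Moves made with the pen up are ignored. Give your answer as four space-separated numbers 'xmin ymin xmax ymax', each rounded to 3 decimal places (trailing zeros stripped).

Answer: 0 0 1.8 8.5

Derivation:
Executing turtle program step by step:
Start: pos=(0,0), heading=0, pen down
FD 1.8: (0,0) -> (1.8,0) [heading=0, draw]
RT 90: heading 0 -> 270
RT 180: heading 270 -> 90
FD 2.2: (1.8,0) -> (1.8,2.2) [heading=90, draw]
FD 6.3: (1.8,2.2) -> (1.8,8.5) [heading=90, draw]
RT 180: heading 90 -> 270
PU: pen up
Final: pos=(1.8,8.5), heading=270, 3 segment(s) drawn

Segment endpoints: x in {0, 1.8, 1.8, 1.8}, y in {0, 2.2, 8.5}
xmin=0, ymin=0, xmax=1.8, ymax=8.5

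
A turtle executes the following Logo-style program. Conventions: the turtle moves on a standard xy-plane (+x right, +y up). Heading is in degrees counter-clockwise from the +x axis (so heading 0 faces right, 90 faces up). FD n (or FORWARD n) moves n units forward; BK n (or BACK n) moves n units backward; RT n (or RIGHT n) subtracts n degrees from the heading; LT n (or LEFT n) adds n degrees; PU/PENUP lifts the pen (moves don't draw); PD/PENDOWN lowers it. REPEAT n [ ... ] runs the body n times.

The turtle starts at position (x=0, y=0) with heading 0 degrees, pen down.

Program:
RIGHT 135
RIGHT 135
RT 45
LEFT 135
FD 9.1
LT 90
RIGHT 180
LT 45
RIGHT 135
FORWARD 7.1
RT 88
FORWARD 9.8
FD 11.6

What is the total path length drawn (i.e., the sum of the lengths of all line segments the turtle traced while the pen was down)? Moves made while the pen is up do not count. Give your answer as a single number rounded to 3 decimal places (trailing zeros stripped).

Executing turtle program step by step:
Start: pos=(0,0), heading=0, pen down
RT 135: heading 0 -> 225
RT 135: heading 225 -> 90
RT 45: heading 90 -> 45
LT 135: heading 45 -> 180
FD 9.1: (0,0) -> (-9.1,0) [heading=180, draw]
LT 90: heading 180 -> 270
RT 180: heading 270 -> 90
LT 45: heading 90 -> 135
RT 135: heading 135 -> 0
FD 7.1: (-9.1,0) -> (-2,0) [heading=0, draw]
RT 88: heading 0 -> 272
FD 9.8: (-2,0) -> (-1.658,-9.794) [heading=272, draw]
FD 11.6: (-1.658,-9.794) -> (-1.253,-21.387) [heading=272, draw]
Final: pos=(-1.253,-21.387), heading=272, 4 segment(s) drawn

Segment lengths:
  seg 1: (0,0) -> (-9.1,0), length = 9.1
  seg 2: (-9.1,0) -> (-2,0), length = 7.1
  seg 3: (-2,0) -> (-1.658,-9.794), length = 9.8
  seg 4: (-1.658,-9.794) -> (-1.253,-21.387), length = 11.6
Total = 37.6

Answer: 37.6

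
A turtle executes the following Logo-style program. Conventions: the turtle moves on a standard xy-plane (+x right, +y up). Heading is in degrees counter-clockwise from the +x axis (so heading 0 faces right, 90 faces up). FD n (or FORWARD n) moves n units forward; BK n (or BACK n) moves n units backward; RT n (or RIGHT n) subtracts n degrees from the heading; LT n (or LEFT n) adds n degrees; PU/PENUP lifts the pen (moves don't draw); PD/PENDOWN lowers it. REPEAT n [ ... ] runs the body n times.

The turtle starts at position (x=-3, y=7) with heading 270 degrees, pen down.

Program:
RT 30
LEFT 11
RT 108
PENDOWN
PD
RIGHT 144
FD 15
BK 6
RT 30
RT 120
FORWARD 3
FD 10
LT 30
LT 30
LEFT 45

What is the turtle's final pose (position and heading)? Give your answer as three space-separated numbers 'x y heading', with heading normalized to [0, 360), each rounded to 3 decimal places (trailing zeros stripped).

Answer: -5.371 0.54 314

Derivation:
Executing turtle program step by step:
Start: pos=(-3,7), heading=270, pen down
RT 30: heading 270 -> 240
LT 11: heading 240 -> 251
RT 108: heading 251 -> 143
PD: pen down
PD: pen down
RT 144: heading 143 -> 359
FD 15: (-3,7) -> (11.998,6.738) [heading=359, draw]
BK 6: (11.998,6.738) -> (5.999,6.843) [heading=359, draw]
RT 30: heading 359 -> 329
RT 120: heading 329 -> 209
FD 3: (5.999,6.843) -> (3.375,5.388) [heading=209, draw]
FD 10: (3.375,5.388) -> (-5.371,0.54) [heading=209, draw]
LT 30: heading 209 -> 239
LT 30: heading 239 -> 269
LT 45: heading 269 -> 314
Final: pos=(-5.371,0.54), heading=314, 4 segment(s) drawn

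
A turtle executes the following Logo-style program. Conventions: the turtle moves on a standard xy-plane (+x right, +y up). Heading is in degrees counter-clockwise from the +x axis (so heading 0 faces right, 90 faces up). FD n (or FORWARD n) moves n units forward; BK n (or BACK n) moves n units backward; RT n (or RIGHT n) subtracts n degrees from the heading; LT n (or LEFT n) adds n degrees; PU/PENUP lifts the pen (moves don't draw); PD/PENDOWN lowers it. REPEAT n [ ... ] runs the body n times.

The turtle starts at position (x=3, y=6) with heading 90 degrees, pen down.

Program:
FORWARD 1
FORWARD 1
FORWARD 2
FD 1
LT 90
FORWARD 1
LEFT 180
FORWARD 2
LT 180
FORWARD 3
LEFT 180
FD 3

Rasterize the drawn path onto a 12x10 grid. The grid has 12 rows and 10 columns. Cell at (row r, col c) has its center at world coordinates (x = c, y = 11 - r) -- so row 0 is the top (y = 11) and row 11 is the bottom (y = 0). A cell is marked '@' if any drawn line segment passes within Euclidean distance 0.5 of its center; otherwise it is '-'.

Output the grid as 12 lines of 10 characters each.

Answer: -@@@@-----
---@------
---@------
---@------
---@------
---@------
----------
----------
----------
----------
----------
----------

Derivation:
Segment 0: (3,6) -> (3,7)
Segment 1: (3,7) -> (3,8)
Segment 2: (3,8) -> (3,10)
Segment 3: (3,10) -> (3,11)
Segment 4: (3,11) -> (2,11)
Segment 5: (2,11) -> (4,11)
Segment 6: (4,11) -> (1,11)
Segment 7: (1,11) -> (4,11)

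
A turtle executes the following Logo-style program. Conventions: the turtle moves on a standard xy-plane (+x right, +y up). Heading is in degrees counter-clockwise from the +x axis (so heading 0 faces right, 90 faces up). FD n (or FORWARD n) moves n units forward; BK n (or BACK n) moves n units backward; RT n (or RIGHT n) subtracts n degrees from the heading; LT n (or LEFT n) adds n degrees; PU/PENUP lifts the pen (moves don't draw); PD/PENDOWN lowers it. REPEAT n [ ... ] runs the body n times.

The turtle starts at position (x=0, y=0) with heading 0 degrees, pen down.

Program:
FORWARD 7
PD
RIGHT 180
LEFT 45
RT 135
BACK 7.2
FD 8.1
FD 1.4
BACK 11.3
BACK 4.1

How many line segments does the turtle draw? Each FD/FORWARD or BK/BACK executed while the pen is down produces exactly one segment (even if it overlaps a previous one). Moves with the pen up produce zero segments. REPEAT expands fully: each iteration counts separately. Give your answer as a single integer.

Answer: 6

Derivation:
Executing turtle program step by step:
Start: pos=(0,0), heading=0, pen down
FD 7: (0,0) -> (7,0) [heading=0, draw]
PD: pen down
RT 180: heading 0 -> 180
LT 45: heading 180 -> 225
RT 135: heading 225 -> 90
BK 7.2: (7,0) -> (7,-7.2) [heading=90, draw]
FD 8.1: (7,-7.2) -> (7,0.9) [heading=90, draw]
FD 1.4: (7,0.9) -> (7,2.3) [heading=90, draw]
BK 11.3: (7,2.3) -> (7,-9) [heading=90, draw]
BK 4.1: (7,-9) -> (7,-13.1) [heading=90, draw]
Final: pos=(7,-13.1), heading=90, 6 segment(s) drawn
Segments drawn: 6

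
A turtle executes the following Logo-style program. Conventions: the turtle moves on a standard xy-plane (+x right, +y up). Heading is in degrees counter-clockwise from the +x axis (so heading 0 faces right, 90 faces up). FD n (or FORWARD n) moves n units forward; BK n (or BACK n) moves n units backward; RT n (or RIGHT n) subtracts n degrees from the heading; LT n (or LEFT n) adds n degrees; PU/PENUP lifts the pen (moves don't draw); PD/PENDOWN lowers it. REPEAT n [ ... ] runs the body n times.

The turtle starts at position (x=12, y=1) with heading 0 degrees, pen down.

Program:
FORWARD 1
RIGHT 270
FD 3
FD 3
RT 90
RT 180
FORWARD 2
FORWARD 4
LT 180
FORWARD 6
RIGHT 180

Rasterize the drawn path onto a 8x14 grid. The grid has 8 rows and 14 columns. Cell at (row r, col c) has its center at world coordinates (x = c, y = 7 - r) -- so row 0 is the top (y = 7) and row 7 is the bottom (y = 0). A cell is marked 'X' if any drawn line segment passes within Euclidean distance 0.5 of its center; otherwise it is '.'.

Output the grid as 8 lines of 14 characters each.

Segment 0: (12,1) -> (13,1)
Segment 1: (13,1) -> (13,4)
Segment 2: (13,4) -> (13,7)
Segment 3: (13,7) -> (11,7)
Segment 4: (11,7) -> (7,7)
Segment 5: (7,7) -> (13,7)

Answer: .......XXXXXXX
.............X
.............X
.............X
.............X
.............X
............XX
..............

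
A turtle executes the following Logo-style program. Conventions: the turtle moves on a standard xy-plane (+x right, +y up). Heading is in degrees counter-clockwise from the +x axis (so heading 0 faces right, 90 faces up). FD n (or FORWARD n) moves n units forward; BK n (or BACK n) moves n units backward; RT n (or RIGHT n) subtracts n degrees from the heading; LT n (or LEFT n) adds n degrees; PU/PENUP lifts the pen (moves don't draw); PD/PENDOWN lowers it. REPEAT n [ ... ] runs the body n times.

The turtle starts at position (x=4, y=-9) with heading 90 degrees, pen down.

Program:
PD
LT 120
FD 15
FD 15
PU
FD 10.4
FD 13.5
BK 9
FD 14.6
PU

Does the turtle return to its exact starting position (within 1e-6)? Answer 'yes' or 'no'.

Answer: no

Derivation:
Executing turtle program step by step:
Start: pos=(4,-9), heading=90, pen down
PD: pen down
LT 120: heading 90 -> 210
FD 15: (4,-9) -> (-8.99,-16.5) [heading=210, draw]
FD 15: (-8.99,-16.5) -> (-21.981,-24) [heading=210, draw]
PU: pen up
FD 10.4: (-21.981,-24) -> (-30.987,-29.2) [heading=210, move]
FD 13.5: (-30.987,-29.2) -> (-42.679,-35.95) [heading=210, move]
BK 9: (-42.679,-35.95) -> (-34.885,-31.45) [heading=210, move]
FD 14.6: (-34.885,-31.45) -> (-47.529,-38.75) [heading=210, move]
PU: pen up
Final: pos=(-47.529,-38.75), heading=210, 2 segment(s) drawn

Start position: (4, -9)
Final position: (-47.529, -38.75)
Distance = 59.5; >= 1e-6 -> NOT closed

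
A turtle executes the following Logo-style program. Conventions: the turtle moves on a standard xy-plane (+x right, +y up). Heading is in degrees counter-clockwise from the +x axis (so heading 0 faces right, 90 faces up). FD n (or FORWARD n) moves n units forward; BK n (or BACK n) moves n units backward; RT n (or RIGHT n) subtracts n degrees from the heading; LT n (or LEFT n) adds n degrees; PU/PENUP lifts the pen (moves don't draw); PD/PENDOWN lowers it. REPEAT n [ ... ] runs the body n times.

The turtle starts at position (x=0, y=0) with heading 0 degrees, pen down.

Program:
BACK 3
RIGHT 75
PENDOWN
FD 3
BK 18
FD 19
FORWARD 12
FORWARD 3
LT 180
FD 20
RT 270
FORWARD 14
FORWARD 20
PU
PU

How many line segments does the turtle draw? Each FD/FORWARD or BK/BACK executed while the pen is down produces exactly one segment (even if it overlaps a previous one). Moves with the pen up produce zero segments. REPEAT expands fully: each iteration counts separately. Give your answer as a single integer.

Answer: 9

Derivation:
Executing turtle program step by step:
Start: pos=(0,0), heading=0, pen down
BK 3: (0,0) -> (-3,0) [heading=0, draw]
RT 75: heading 0 -> 285
PD: pen down
FD 3: (-3,0) -> (-2.224,-2.898) [heading=285, draw]
BK 18: (-2.224,-2.898) -> (-6.882,14.489) [heading=285, draw]
FD 19: (-6.882,14.489) -> (-1.965,-3.864) [heading=285, draw]
FD 12: (-1.965,-3.864) -> (1.141,-15.455) [heading=285, draw]
FD 3: (1.141,-15.455) -> (1.918,-18.353) [heading=285, draw]
LT 180: heading 285 -> 105
FD 20: (1.918,-18.353) -> (-3.259,0.966) [heading=105, draw]
RT 270: heading 105 -> 195
FD 14: (-3.259,0.966) -> (-16.782,-2.658) [heading=195, draw]
FD 20: (-16.782,-2.658) -> (-36.1,-7.834) [heading=195, draw]
PU: pen up
PU: pen up
Final: pos=(-36.1,-7.834), heading=195, 9 segment(s) drawn
Segments drawn: 9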